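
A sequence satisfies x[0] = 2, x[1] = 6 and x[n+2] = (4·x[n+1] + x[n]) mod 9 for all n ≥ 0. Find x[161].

We have x[0] = 2, x[1] = 6, x[2] = 8, x[3] = 2, x[4] = 7, x[5] = 3, x[6] = 1, x[7] = 7, x[8] = 2, x[9] = 6.
Since (x[8], x[9]) = (x[0], x[1]) = (2, 6) (two consecutive terms determine the rest), the sequence is periodic with period 8.
So x[161] = x[0 + ((161-0) mod 8)] = x[1] = 6.

6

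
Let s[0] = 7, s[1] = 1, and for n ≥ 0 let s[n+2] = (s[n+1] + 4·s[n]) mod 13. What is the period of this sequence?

12

We have s[0] = 7; s[1] = 1; s[2] = 3; s[3] = 7; s[4] = 6; s[5] = 8; s[6] = 6; s[7] = 12; s[8] = 10; s[9] = 6; s[10] = 7; s[11] = 5; s[12] = 7; s[13] = 1.
Since (s[12], s[13]) = (s[0], s[1]) = (7, 1) (two consecutive terms determine the rest), the sequence is periodic with period 12.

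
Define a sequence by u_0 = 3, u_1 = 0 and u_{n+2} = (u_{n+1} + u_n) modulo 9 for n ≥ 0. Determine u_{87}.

6

u_0 = 3, u_1 = 0, u_2 = 3, u_3 = 3, u_4 = 6, u_5 = 0, u_6 = 6, u_7 = 6, u_8 = 3, u_9 = 0.
The sequence repeats with period 8.
So u_{87} = u_{0 + ((87-0) mod 8)} = u_7 = 6.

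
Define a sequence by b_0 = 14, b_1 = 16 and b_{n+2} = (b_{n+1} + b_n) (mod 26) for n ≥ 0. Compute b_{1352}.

24

b_0 = 14; b_1 = 16; b_2 = 4; b_3 = 20; b_4 = 24; b_5 = 18; b_6 = 16; b_7 = 8; b_8 = 24; b_9 = 6; b_{10} = 4; b_{11} = 10; b_{12} = 14; b_{13} = 24; b_{14} = 12; b_{15} = 10; b_{16} = 22; b_{17} = 6; b_{18} = 2; b_{19} = 8; b_{20} = 10; b_{21} = 18; b_{22} = 2; b_{23} = 20; b_{24} = 22; b_{25} = 16; b_{26} = 12; b_{27} = 2; b_{28} = 14; b_{29} = 16.
Since (b_{28}, b_{29}) = (b_0, b_1) = (14, 16) (two consecutive terms determine the rest), the sequence is periodic with period 28.
(1352 - 0) mod 28 = 8, so b_{1352} = b_8 = 24.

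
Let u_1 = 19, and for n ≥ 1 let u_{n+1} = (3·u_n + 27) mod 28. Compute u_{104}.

0

We have u_1 = 19; u_2 = 0; u_3 = 27; u_4 = 24; u_5 = 15; u_6 = 16; u_7 = 19.
Since u_7 = u_1 = 19, the sequence is periodic with period 6.
(104 - 1) mod 6 = 1, so u_{104} = u_2 = 0.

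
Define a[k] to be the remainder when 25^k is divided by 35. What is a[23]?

30

We have a[1] = 25,  a[2] = 30,  a[3] = 15,  a[4] = 25.
The sequence repeats with period 3.
So a[23] = a[1 + ((23-1) mod 3)] = a[2] = 30.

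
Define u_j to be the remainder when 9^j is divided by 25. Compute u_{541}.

9

Computing terms: u_1 = 9; u_2 = 6; u_3 = 4; u_4 = 11; u_5 = 24; u_6 = 16; u_7 = 19; u_8 = 21; u_9 = 14; u_{10} = 1; u_{11} = 9.
The sequence repeats with period 10.
So u_{541} = u_{1 + ((541-1) mod 10)} = u_1 = 9.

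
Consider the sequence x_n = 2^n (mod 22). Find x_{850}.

12

Computing terms: x_0 = 1; x_1 = 2; x_2 = 4; x_3 = 8; x_4 = 16; x_5 = 10; x_6 = 20; x_7 = 18; x_8 = 14; x_9 = 6; x_{10} = 12; x_{11} = 2.
Since x_{11} = x_1 = 2, the sequence is eventually periodic: after a pre-period of length 1 it cycles with period 10.
For n ≥ 1, x_n depends only on (n - 1) mod 10. (850 - 1) mod 10 = 9, so x_{850} = x_{10} = 12.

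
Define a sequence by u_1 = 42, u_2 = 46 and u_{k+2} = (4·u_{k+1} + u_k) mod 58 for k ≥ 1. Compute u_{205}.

We have u_1 = 42; u_2 = 46; u_3 = 52; u_4 = 22; u_5 = 24; u_6 = 2; u_7 = 32; u_8 = 14; u_9 = 30; u_{10} = 18; u_{11} = 44; u_{12} = 20; u_{13} = 8; u_{14} = 52; u_{15} = 42; u_{16} = 46.
Since (u_{15}, u_{16}) = (u_1, u_2) = (42, 46) (two consecutive terms determine the rest), the sequence is periodic with period 14.
So u_{205} = u_{1 + ((205-1) mod 14)} = u_9 = 30.

30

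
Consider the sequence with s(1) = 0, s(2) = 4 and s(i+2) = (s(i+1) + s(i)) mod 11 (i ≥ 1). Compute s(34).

We have s(1) = 0; s(2) = 4; s(3) = 4; s(4) = 8; s(5) = 1; s(6) = 9; s(7) = 10; s(8) = 8; s(9) = 7; s(10) = 4; s(11) = 0; s(12) = 4.
The sequence repeats with period 10.
So s(34) = s(1 + ((34-1) mod 10)) = s(4) = 8.

8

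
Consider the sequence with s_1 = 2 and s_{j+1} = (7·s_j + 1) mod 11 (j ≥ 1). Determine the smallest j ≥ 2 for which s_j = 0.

8

Listing terms: s_1 = 2, s_2 = 4, s_3 = 7, s_4 = 6, s_5 = 10, s_6 = 5, s_7 = 3, s_8 = 0, s_9 = 1, s_{10} = 8, s_{11} = 2.
The sequence repeats with period 10.
The value 0 first appears (with j ≥ 2) at s_8.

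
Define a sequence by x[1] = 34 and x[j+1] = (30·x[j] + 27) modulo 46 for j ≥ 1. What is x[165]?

13

x[1] = 34, x[2] = 35, x[3] = 19, x[4] = 45, x[5] = 43, x[6] = 29, x[7] = 23, x[8] = 27, x[9] = 9, x[10] = 21, x[11] = 13, x[12] = 3, x[13] = 25, x[14] = 41, x[15] = 15, x[16] = 17, x[17] = 31, x[18] = 37, x[19] = 33, x[20] = 5, x[21] = 39, x[22] = 1, x[23] = 11, x[24] = 35.
Since x[24] = x[2] = 35, the sequence is eventually periodic: after a pre-period of length 1 it cycles with period 22.
For j ≥ 2, x[j] depends only on (j - 2) mod 22. (165 - 2) mod 22 = 9, so x[165] = x[11] = 13.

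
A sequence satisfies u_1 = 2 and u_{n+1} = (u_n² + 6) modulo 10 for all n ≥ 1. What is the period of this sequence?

3

We have u_1 = 2, u_2 = 0, u_3 = 6, u_4 = 2.
The sequence repeats with period 3.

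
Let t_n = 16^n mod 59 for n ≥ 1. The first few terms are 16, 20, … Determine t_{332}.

Listing terms: t_1 = 16, t_2 = 20, t_3 = 25, t_4 = 46, t_5 = 28, t_6 = 35, t_7 = 29, t_8 = 51, t_9 = 49, t_{10} = 17, t_{11} = 36, t_{12} = 45, t_{13} = 12, t_{14} = 15, t_{15} = 4, t_{16} = 5, t_{17} = 21, t_{18} = 41, t_{19} = 7, t_{20} = 53, t_{21} = 22, t_{22} = 57, t_{23} = 27, t_{24} = 19, t_{25} = 9, t_{26} = 26, t_{27} = 3, t_{28} = 48, t_{29} = 1, t_{30} = 16.
The sequence repeats with period 29.
So t_{332} = t_{1 + ((332-1) mod 29)} = t_{13} = 12.

12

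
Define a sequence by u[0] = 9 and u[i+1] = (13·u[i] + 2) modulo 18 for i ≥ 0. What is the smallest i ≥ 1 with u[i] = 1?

We have u[0] = 9, u[1] = 11, u[2] = 1, u[3] = 15, u[4] = 17, u[5] = 7, u[6] = 3, u[7] = 5, u[8] = 13, u[9] = 9.
Since u[9] = u[0] = 9, the sequence is periodic with period 9.
The value 1 first appears (with i ≥ 1) at u[2].

2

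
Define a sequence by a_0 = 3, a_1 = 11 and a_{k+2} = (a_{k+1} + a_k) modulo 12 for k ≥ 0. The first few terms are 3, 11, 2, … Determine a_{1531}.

Listing terms: a_0 = 3, a_1 = 11, a_2 = 2, a_3 = 1, a_4 = 3, a_5 = 4, a_6 = 7, a_7 = 11, a_8 = 6, a_9 = 5, a_{10} = 11, a_{11} = 4, a_{12} = 3, a_{13} = 7, a_{14} = 10, a_{15} = 5, a_{16} = 3, a_{17} = 8, a_{18} = 11, a_{19} = 7, a_{20} = 6, a_{21} = 1, a_{22} = 7, a_{23} = 8, a_{24} = 3, a_{25} = 11.
The sequence repeats with period 24.
(1531 - 0) mod 24 = 19, so a_{1531} = a_{19} = 7.

7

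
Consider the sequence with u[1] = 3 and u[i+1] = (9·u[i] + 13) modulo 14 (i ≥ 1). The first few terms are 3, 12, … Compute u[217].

We have u[1] = 3,  u[2] = 12,  u[3] = 9,  u[4] = 10,  u[5] = 5,  u[6] = 2,  u[7] = 3.
The sequence repeats with period 6.
(217 - 1) mod 6 = 0, so u[217] = u[1] = 3.

3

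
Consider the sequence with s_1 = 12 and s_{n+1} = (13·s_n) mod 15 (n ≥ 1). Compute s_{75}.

3

Computing terms: s_1 = 12; s_2 = 6; s_3 = 3; s_4 = 9; s_5 = 12.
Since s_5 = s_1 = 12, the sequence is periodic with period 4.
So s_{75} = s_{1 + ((75-1) mod 4)} = s_3 = 3.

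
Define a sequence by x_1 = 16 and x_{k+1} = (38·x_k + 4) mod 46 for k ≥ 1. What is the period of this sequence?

We have x_1 = 16, x_2 = 14, x_3 = 30, x_4 = 40, x_5 = 6, x_6 = 2, x_7 = 34, x_8 = 8, x_9 = 32, x_{10} = 24, x_{11} = 42, x_{12} = 36, x_{13} = 38, x_{14} = 22, x_{15} = 12, x_{16} = 0, x_{17} = 4, x_{18} = 18, x_{19} = 44, x_{20} = 20, x_{21} = 28, x_{22} = 10, x_{23} = 16.
Since x_{23} = x_1 = 16, the sequence is periodic with period 22.

22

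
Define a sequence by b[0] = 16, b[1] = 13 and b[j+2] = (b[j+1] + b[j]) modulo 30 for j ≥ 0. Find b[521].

We have b[0] = 16, b[1] = 13, b[2] = 29, b[3] = 12, b[4] = 11, b[5] = 23, b[6] = 4, b[7] = 27, b[8] = 1, b[9] = 28, b[10] = 29, b[11] = 27, b[12] = 26, b[13] = 23, b[14] = 19, b[15] = 12, b[16] = 1, b[17] = 13, b[18] = 14, b[19] = 27, b[20] = 11, b[21] = 8, b[22] = 19, b[23] = 27, b[24] = 16, b[25] = 13.
Since (b[24], b[25]) = (b[0], b[1]) = (16, 13) (two consecutive terms determine the rest), the sequence is periodic with period 24.
So b[521] = b[0 + ((521-0) mod 24)] = b[17] = 13.

13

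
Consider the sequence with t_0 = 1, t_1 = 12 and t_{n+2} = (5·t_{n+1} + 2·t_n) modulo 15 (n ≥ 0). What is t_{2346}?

7

t_0 = 1,  t_1 = 12,  t_2 = 2,  t_3 = 4,  t_4 = 9,  t_5 = 8,  t_6 = 13,  t_7 = 6,  t_8 = 11,  t_9 = 7,  t_{10} = 12,  t_{11} = 14,  t_{12} = 4,  t_{13} = 3,  t_{14} = 8,  t_{15} = 1,  t_{16} = 6,  t_{17} = 2,  t_{18} = 7,  t_{19} = 9,  t_{20} = 14,  t_{21} = 13,  t_{22} = 3,  t_{23} = 11,  t_{24} = 1,  t_{25} = 12.
The sequence repeats with period 24.
(2346 - 0) mod 24 = 18, so t_{2346} = t_{18} = 7.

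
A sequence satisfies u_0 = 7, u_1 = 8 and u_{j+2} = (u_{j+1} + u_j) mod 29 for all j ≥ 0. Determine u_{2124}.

11

Computing terms: u_0 = 7; u_1 = 8; u_2 = 15; u_3 = 23; u_4 = 9; u_5 = 3; u_6 = 12; u_7 = 15; u_8 = 27; u_9 = 13; u_{10} = 11; u_{11} = 24; u_{12} = 6; u_{13} = 1; u_{14} = 7; u_{15} = 8.
The sequence repeats with period 14.
(2124 - 0) mod 14 = 10, so u_{2124} = u_{10} = 11.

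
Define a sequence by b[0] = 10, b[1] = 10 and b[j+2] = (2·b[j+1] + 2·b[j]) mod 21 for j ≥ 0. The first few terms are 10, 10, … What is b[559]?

4

b[0] = 10; b[1] = 10; b[2] = 19; b[3] = 16; b[4] = 7; b[5] = 4; b[6] = 1; b[7] = 10; b[8] = 1; b[9] = 1; b[10] = 4; b[11] = 10; b[12] = 7; b[13] = 13; b[14] = 19; b[15] = 1; b[16] = 19; b[17] = 19; b[18] = 13; b[19] = 1; b[20] = 7; b[21] = 16; b[22] = 4; b[23] = 19; b[24] = 4; b[25] = 4; b[26] = 16; b[27] = 19; b[28] = 7; b[29] = 10; b[30] = 13; b[31] = 4; b[32] = 13; b[33] = 13; b[34] = 10; b[35] = 4; b[36] = 7; b[37] = 1; b[38] = 16; b[39] = 13; b[40] = 16; b[41] = 16; b[42] = 1; b[43] = 13; b[44] = 7; b[45] = 19; b[46] = 10; b[47] = 16; b[48] = 10; b[49] = 10.
Since (b[48], b[49]) = (b[0], b[1]) = (10, 10) (two consecutive terms determine the rest), the sequence is periodic with period 48.
So b[559] = b[0 + ((559-0) mod 48)] = b[31] = 4.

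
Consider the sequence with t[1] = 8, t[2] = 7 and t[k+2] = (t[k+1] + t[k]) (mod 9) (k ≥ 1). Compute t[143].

0

t[1] = 8,  t[2] = 7,  t[3] = 6,  t[4] = 4,  t[5] = 1,  t[6] = 5,  t[7] = 6,  t[8] = 2,  t[9] = 8,  t[10] = 1,  t[11] = 0,  t[12] = 1,  t[13] = 1,  t[14] = 2,  t[15] = 3,  t[16] = 5,  t[17] = 8,  t[18] = 4,  t[19] = 3,  t[20] = 7,  t[21] = 1,  t[22] = 8,  t[23] = 0,  t[24] = 8,  t[25] = 8,  t[26] = 7.
The sequence repeats with period 24.
(143 - 1) mod 24 = 22, so t[143] = t[23] = 0.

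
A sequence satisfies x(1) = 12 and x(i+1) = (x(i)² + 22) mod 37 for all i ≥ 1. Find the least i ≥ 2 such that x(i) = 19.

6

Listing terms: x(1) = 12; x(2) = 18; x(3) = 13; x(4) = 6; x(5) = 21; x(6) = 19; x(7) = 13.
Since x(7) = x(3) = 13, the sequence is eventually periodic: after a pre-period of length 2 it cycles with period 4.
The value 19 first appears (with i ≥ 2) at x(6).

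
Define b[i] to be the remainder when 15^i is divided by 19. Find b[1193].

b[0] = 1, b[1] = 15, b[2] = 16, b[3] = 12, b[4] = 9, b[5] = 2, b[6] = 11, b[7] = 13, b[8] = 5, b[9] = 18, b[10] = 4, b[11] = 3, b[12] = 7, b[13] = 10, b[14] = 17, b[15] = 8, b[16] = 6, b[17] = 14, b[18] = 1.
The sequence repeats with period 18.
So b[1193] = b[0 + ((1193-0) mod 18)] = b[5] = 2.

2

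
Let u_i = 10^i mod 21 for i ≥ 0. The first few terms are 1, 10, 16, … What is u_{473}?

19

u_0 = 1, u_1 = 10, u_2 = 16, u_3 = 13, u_4 = 4, u_5 = 19, u_6 = 1.
Since u_6 = u_0 = 1, the sequence is periodic with period 6.
(473 - 0) mod 6 = 5, so u_{473} = u_5 = 19.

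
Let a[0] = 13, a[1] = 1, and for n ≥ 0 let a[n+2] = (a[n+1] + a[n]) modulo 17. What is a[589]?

a[0] = 13,  a[1] = 1,  a[2] = 14,  a[3] = 15,  a[4] = 12,  a[5] = 10,  a[6] = 5,  a[7] = 15,  a[8] = 3,  a[9] = 1,  a[10] = 4,  a[11] = 5,  a[12] = 9,  a[13] = 14,  a[14] = 6,  a[15] = 3,  a[16] = 9,  a[17] = 12,  a[18] = 4,  a[19] = 16,  a[20] = 3,  a[21] = 2,  a[22] = 5,  a[23] = 7,  a[24] = 12,  a[25] = 2,  a[26] = 14,  a[27] = 16,  a[28] = 13,  a[29] = 12,  a[30] = 8,  a[31] = 3,  a[32] = 11,  a[33] = 14,  a[34] = 8,  a[35] = 5,  a[36] = 13,  a[37] = 1.
Since (a[36], a[37]) = (a[0], a[1]) = (13, 1) (two consecutive terms determine the rest), the sequence is periodic with period 36.
(589 - 0) mod 36 = 13, so a[589] = a[13] = 14.

14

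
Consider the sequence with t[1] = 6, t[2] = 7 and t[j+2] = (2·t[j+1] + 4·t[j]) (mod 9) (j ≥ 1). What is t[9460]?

Computing terms: t[1] = 6; t[2] = 7; t[3] = 2; t[4] = 5; t[5] = 0; t[6] = 2; t[7] = 4; t[8] = 7; t[9] = 3; t[10] = 7; t[11] = 8; t[12] = 8; t[13] = 3; t[14] = 2; t[15] = 7; t[16] = 4; t[17] = 0; t[18] = 7; t[19] = 5; t[20] = 2; t[21] = 6; t[22] = 2; t[23] = 1; t[24] = 1; t[25] = 6; t[26] = 7.
The sequence repeats with period 24.
(9460 - 1) mod 24 = 3, so t[9460] = t[4] = 5.

5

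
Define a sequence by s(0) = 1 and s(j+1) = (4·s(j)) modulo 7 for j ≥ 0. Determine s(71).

Computing terms: s(0) = 1, s(1) = 4, s(2) = 2, s(3) = 1.
The sequence repeats with period 3.
So s(71) = s(0 + ((71-0) mod 3)) = s(2) = 2.

2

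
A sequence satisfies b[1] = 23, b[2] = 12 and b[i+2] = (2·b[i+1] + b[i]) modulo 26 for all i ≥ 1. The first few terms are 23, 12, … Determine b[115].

21

Listing terms: b[1] = 23, b[2] = 12, b[3] = 21, b[4] = 2, b[5] = 25, b[6] = 0, b[7] = 25, b[8] = 24, b[9] = 21, b[10] = 14, b[11] = 23, b[12] = 8, b[13] = 13, b[14] = 8, b[15] = 3, b[16] = 14, b[17] = 5, b[18] = 24, b[19] = 1, b[20] = 0, b[21] = 1, b[22] = 2, b[23] = 5, b[24] = 12, b[25] = 3, b[26] = 18, b[27] = 13, b[28] = 18, b[29] = 23, b[30] = 12.
The sequence repeats with period 28.
So b[115] = b[1 + ((115-1) mod 28)] = b[3] = 21.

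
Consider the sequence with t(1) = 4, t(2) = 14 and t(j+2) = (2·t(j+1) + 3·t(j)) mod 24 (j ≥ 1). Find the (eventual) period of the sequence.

4

Computing terms: t(1) = 4, t(2) = 14, t(3) = 16, t(4) = 2, t(5) = 4, t(6) = 14.
Since (t(5), t(6)) = (t(1), t(2)) = (4, 14) (two consecutive terms determine the rest), the sequence is periodic with period 4.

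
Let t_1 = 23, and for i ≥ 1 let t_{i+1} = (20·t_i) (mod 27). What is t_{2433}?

20

Computing terms: t_1 = 23, t_2 = 1, t_3 = 20, t_4 = 22, t_5 = 8, t_6 = 25, t_7 = 14, t_8 = 10, t_9 = 11, t_{10} = 4, t_{11} = 26, t_{12} = 7, t_{13} = 5, t_{14} = 19, t_{15} = 2, t_{16} = 13, t_{17} = 17, t_{18} = 16, t_{19} = 23.
The sequence repeats with period 18.
So t_{2433} = t_{1 + ((2433-1) mod 18)} = t_3 = 20.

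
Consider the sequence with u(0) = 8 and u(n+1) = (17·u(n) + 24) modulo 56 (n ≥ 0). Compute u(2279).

We have u(0) = 8, u(1) = 48, u(2) = 0, u(3) = 24, u(4) = 40, u(5) = 32, u(6) = 8.
Since u(6) = u(0) = 8, the sequence is periodic with period 6.
(2279 - 0) mod 6 = 5, so u(2279) = u(5) = 32.

32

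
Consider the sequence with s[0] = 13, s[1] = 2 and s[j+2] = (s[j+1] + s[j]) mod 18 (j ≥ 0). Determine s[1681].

2

s[0] = 13, s[1] = 2, s[2] = 15, s[3] = 17, s[4] = 14, s[5] = 13, s[6] = 9, s[7] = 4, s[8] = 13, s[9] = 17, s[10] = 12, s[11] = 11, s[12] = 5, s[13] = 16, s[14] = 3, s[15] = 1, s[16] = 4, s[17] = 5, s[18] = 9, s[19] = 14, s[20] = 5, s[21] = 1, s[22] = 6, s[23] = 7, s[24] = 13, s[25] = 2.
Since (s[24], s[25]) = (s[0], s[1]) = (13, 2) (two consecutive terms determine the rest), the sequence is periodic with period 24.
(1681 - 0) mod 24 = 1, so s[1681] = s[1] = 2.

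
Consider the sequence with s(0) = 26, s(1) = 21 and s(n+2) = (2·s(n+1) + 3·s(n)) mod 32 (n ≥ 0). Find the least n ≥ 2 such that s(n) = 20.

22

s(0) = 26; s(1) = 21; s(2) = 24; s(3) = 15; s(4) = 6; s(5) = 25; s(6) = 4; s(7) = 19; s(8) = 18; s(9) = 29; s(10) = 16; s(11) = 23; s(12) = 30; s(13) = 1; s(14) = 28; s(15) = 27; s(16) = 10; s(17) = 5; s(18) = 8; s(19) = 31; s(20) = 22; s(21) = 9; s(22) = 20; s(23) = 3; s(24) = 2; s(25) = 13; s(26) = 0; s(27) = 7; s(28) = 14; s(29) = 17; s(30) = 12; s(31) = 11; s(32) = 26; s(33) = 21.
Since (s(32), s(33)) = (s(0), s(1)) = (26, 21) (two consecutive terms determine the rest), the sequence is periodic with period 32.
The value 20 first appears (with n ≥ 2) at s(22).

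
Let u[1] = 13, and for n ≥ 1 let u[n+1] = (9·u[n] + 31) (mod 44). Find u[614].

0

Computing terms: u[1] = 13, u[2] = 16, u[3] = 43, u[4] = 22, u[5] = 9, u[6] = 24, u[7] = 27, u[8] = 10, u[9] = 33, u[10] = 20, u[11] = 35, u[12] = 38, u[13] = 21, u[14] = 0, u[15] = 31, u[16] = 2, u[17] = 5, u[18] = 32, u[19] = 11, u[20] = 42, u[21] = 13.
The sequence repeats with period 20.
So u[614] = u[1 + ((614-1) mod 20)] = u[14] = 0.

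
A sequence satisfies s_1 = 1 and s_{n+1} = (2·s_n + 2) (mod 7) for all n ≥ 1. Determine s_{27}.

Listing terms: s_1 = 1, s_2 = 4, s_3 = 3, s_4 = 1.
Since s_4 = s_1 = 1, the sequence is periodic with period 3.
(27 - 1) mod 3 = 2, so s_{27} = s_3 = 3.

3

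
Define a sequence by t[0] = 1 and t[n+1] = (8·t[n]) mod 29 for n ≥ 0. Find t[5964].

1

Listing terms: t[0] = 1, t[1] = 8, t[2] = 6, t[3] = 19, t[4] = 7, t[5] = 27, t[6] = 13, t[7] = 17, t[8] = 20, t[9] = 15, t[10] = 4, t[11] = 3, t[12] = 24, t[13] = 18, t[14] = 28, t[15] = 21, t[16] = 23, t[17] = 10, t[18] = 22, t[19] = 2, t[20] = 16, t[21] = 12, t[22] = 9, t[23] = 14, t[24] = 25, t[25] = 26, t[26] = 5, t[27] = 11, t[28] = 1.
Since t[28] = t[0] = 1, the sequence is periodic with period 28.
So t[5964] = t[0 + ((5964-0) mod 28)] = t[0] = 1.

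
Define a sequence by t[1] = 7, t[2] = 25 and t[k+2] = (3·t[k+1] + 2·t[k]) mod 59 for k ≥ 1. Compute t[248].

25

We have t[1] = 7, t[2] = 25, t[3] = 30, t[4] = 22, t[5] = 8, t[6] = 9, t[7] = 43, t[8] = 29, t[9] = 55, t[10] = 46, t[11] = 12, t[12] = 10, t[13] = 54, t[14] = 5, t[15] = 5, t[16] = 25, t[17] = 26, t[18] = 10, t[19] = 23, t[20] = 30, t[21] = 18, t[22] = 55, t[23] = 24, t[24] = 5, t[25] = 4, t[26] = 22, t[27] = 15, t[28] = 30, t[29] = 2, t[30] = 7, t[31] = 25.
Since (t[30], t[31]) = (t[1], t[2]) = (7, 25) (two consecutive terms determine the rest), the sequence is periodic with period 29.
(248 - 1) mod 29 = 15, so t[248] = t[16] = 25.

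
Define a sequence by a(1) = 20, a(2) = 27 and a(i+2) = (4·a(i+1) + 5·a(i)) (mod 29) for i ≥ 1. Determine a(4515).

Listing terms: a(1) = 20, a(2) = 27, a(3) = 5, a(4) = 10, a(5) = 7, a(6) = 20, a(7) = 28, a(8) = 9, a(9) = 2, a(10) = 24, a(11) = 19, a(12) = 22, a(13) = 9, a(14) = 1, a(15) = 20, a(16) = 27.
The sequence repeats with period 14.
So a(4515) = a(1 + ((4515-1) mod 14)) = a(7) = 28.

28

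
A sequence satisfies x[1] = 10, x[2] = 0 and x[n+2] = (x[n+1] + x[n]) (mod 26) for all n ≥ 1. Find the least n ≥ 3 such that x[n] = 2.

Computing terms: x[1] = 10; x[2] = 0; x[3] = 10; x[4] = 10; x[5] = 20; x[6] = 4; x[7] = 24; x[8] = 2; x[9] = 0; x[10] = 2; x[11] = 2; x[12] = 4; x[13] = 6; x[14] = 10; x[15] = 16; x[16] = 0; x[17] = 16; x[18] = 16; x[19] = 6; x[20] = 22; x[21] = 2; x[22] = 24; x[23] = 0; x[24] = 24; x[25] = 24; x[26] = 22; x[27] = 20; x[28] = 16; x[29] = 10; x[30] = 0.
Since (x[29], x[30]) = (x[1], x[2]) = (10, 0) (two consecutive terms determine the rest), the sequence is periodic with period 28.
The value 2 first appears (with n ≥ 3) at x[8].

8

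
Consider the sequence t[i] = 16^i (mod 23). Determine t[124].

Listing terms: t[1] = 16,  t[2] = 3,  t[3] = 2,  t[4] = 9,  t[5] = 6,  t[6] = 4,  t[7] = 18,  t[8] = 12,  t[9] = 8,  t[10] = 13,  t[11] = 1,  t[12] = 16.
Since t[12] = t[1] = 16, the sequence is periodic with period 11.
(124 - 1) mod 11 = 2, so t[124] = t[3] = 2.

2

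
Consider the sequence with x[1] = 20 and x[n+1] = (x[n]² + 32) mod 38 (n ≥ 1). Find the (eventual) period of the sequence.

5

x[1] = 20,  x[2] = 14,  x[3] = 0,  x[4] = 32,  x[5] = 30,  x[6] = 20.
Since x[6] = x[1] = 20, the sequence is periodic with period 5.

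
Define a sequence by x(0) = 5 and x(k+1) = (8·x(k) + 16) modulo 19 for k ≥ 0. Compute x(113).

1

x(0) = 5, x(1) = 18, x(2) = 8, x(3) = 4, x(4) = 10, x(5) = 1, x(6) = 5.
The sequence repeats with period 6.
So x(113) = x(0 + ((113-0) mod 6)) = x(5) = 1.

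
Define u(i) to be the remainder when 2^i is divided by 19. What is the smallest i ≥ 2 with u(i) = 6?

14

Listing terms: u(1) = 2,  u(2) = 4,  u(3) = 8,  u(4) = 16,  u(5) = 13,  u(6) = 7,  u(7) = 14,  u(8) = 9,  u(9) = 18,  u(10) = 17,  u(11) = 15,  u(12) = 11,  u(13) = 3,  u(14) = 6,  u(15) = 12,  u(16) = 5,  u(17) = 10,  u(18) = 1,  u(19) = 2.
The sequence repeats with period 18.
The value 6 first appears (with i ≥ 2) at u(14).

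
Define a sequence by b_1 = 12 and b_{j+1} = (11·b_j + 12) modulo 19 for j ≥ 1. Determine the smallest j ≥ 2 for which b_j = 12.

4

We have b_1 = 12,  b_2 = 11,  b_3 = 0,  b_4 = 12.
The sequence repeats with period 3.
The value 12 next appears (with j ≥ 2) at b_4.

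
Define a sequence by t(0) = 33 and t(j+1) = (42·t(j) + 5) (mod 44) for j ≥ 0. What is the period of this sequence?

5

We have t(0) = 33; t(1) = 27; t(2) = 39; t(3) = 15; t(4) = 19; t(5) = 11; t(6) = 27.
Since t(6) = t(1) = 27, the sequence is eventually periodic: after a pre-period of length 1 it cycles with period 5.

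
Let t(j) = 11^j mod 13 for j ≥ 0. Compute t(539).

6

We have t(0) = 1, t(1) = 11, t(2) = 4, t(3) = 5, t(4) = 3, t(5) = 7, t(6) = 12, t(7) = 2, t(8) = 9, t(9) = 8, t(10) = 10, t(11) = 6, t(12) = 1.
Since t(12) = t(0) = 1, the sequence is periodic with period 12.
(539 - 0) mod 12 = 11, so t(539) = t(11) = 6.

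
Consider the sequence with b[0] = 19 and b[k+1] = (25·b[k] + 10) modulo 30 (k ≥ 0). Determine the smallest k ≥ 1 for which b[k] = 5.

Computing terms: b[0] = 19,  b[1] = 5,  b[2] = 15,  b[3] = 25,  b[4] = 5.
Since b[4] = b[1] = 5, the sequence is eventually periodic: after a pre-period of length 1 it cycles with period 3.
The value 5 first appears (with k ≥ 1) at b[1].

1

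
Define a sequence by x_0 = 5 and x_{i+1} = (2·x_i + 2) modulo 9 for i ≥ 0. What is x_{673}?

x_0 = 5,  x_1 = 3,  x_2 = 8,  x_3 = 0,  x_4 = 2,  x_5 = 6,  x_6 = 5.
Since x_6 = x_0 = 5, the sequence is periodic with period 6.
(673 - 0) mod 6 = 1, so x_{673} = x_1 = 3.

3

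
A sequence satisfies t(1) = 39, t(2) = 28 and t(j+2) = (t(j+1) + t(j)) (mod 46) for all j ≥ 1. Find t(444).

37

Listing terms: t(1) = 39, t(2) = 28, t(3) = 21, t(4) = 3, t(5) = 24, t(6) = 27, t(7) = 5, t(8) = 32, t(9) = 37, t(10) = 23, t(11) = 14, t(12) = 37, t(13) = 5, t(14) = 42, t(15) = 1, t(16) = 43, t(17) = 44, t(18) = 41, t(19) = 39, t(20) = 34, t(21) = 27, t(22) = 15, t(23) = 42, t(24) = 11, t(25) = 7, t(26) = 18, t(27) = 25, t(28) = 43, t(29) = 22, t(30) = 19, t(31) = 41, t(32) = 14, t(33) = 9, t(34) = 23, t(35) = 32, t(36) = 9, t(37) = 41, t(38) = 4, t(39) = 45, t(40) = 3, t(41) = 2, t(42) = 5, t(43) = 7, t(44) = 12, t(45) = 19, t(46) = 31, t(47) = 4, t(48) = 35, t(49) = 39, t(50) = 28.
The sequence repeats with period 48.
So t(444) = t(1 + ((444-1) mod 48)) = t(12) = 37.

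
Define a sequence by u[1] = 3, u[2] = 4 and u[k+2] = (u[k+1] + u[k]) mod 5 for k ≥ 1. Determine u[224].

u[1] = 3, u[2] = 4, u[3] = 2, u[4] = 1, u[5] = 3, u[6] = 4.
The sequence repeats with period 4.
(224 - 1) mod 4 = 3, so u[224] = u[4] = 1.

1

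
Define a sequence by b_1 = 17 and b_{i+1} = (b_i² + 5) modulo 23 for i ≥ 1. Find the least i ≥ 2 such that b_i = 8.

4

b_1 = 17; b_2 = 18; b_3 = 7; b_4 = 8; b_5 = 0; b_6 = 5; b_7 = 7.
Since b_7 = b_3 = 7, the sequence is eventually periodic: after a pre-period of length 2 it cycles with period 4.
The value 8 first appears (with i ≥ 2) at b_4.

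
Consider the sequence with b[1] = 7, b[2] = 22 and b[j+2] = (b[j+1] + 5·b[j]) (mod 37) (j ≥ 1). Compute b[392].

b[1] = 7,  b[2] = 22,  b[3] = 20,  b[4] = 19,  b[5] = 8,  b[6] = 29,  b[7] = 32,  b[8] = 29,  b[9] = 4,  b[10] = 1,  b[11] = 21,  b[12] = 26,  b[13] = 20,  b[14] = 2,  b[15] = 28,  b[16] = 1,  b[17] = 30,  b[18] = 35,  b[19] = 0,  b[20] = 27,  b[21] = 27,  b[22] = 14,  b[23] = 1,  b[24] = 34,  b[25] = 2,  b[26] = 24,  b[27] = 34,  b[28] = 6,  b[29] = 28,  b[30] = 21,  b[31] = 13,  b[32] = 7,  b[33] = 35,  b[34] = 33,  b[35] = 23,  b[36] = 3,  b[37] = 7,  b[38] = 22.
The sequence repeats with period 36.
(392 - 1) mod 36 = 31, so b[392] = b[32] = 7.

7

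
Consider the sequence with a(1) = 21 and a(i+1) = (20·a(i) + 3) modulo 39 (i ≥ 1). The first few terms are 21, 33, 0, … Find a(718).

Listing terms: a(1) = 21, a(2) = 33, a(3) = 0, a(4) = 3, a(5) = 24, a(6) = 15, a(7) = 30, a(8) = 18, a(9) = 12, a(10) = 9, a(11) = 27, a(12) = 36, a(13) = 21.
The sequence repeats with period 12.
So a(718) = a(1 + ((718-1) mod 12)) = a(10) = 9.

9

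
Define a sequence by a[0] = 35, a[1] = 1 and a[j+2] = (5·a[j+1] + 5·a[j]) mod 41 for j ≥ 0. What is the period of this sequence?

40

a[0] = 35, a[1] = 1, a[2] = 16, a[3] = 3, a[4] = 13, a[5] = 39, a[6] = 14, a[7] = 19, a[8] = 1, a[9] = 18, a[10] = 13, a[11] = 32, a[12] = 20, a[13] = 14, a[14] = 6, a[15] = 18, a[16] = 38, a[17] = 34, a[18] = 32, a[19] = 2, a[20] = 6, a[21] = 40, a[22] = 25, a[23] = 38, a[24] = 28, a[25] = 2, a[26] = 27, a[27] = 22, a[28] = 40, a[29] = 23, a[30] = 28, a[31] = 9, a[32] = 21, a[33] = 27, a[34] = 35, a[35] = 23, a[36] = 3, a[37] = 7, a[38] = 9, a[39] = 39, a[40] = 35, a[41] = 1.
The sequence repeats with period 40.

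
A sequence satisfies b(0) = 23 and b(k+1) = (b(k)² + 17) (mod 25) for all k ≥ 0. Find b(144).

b(0) = 23; b(1) = 21; b(2) = 8; b(3) = 6; b(4) = 3; b(5) = 1; b(6) = 18; b(7) = 16; b(8) = 23.
The sequence repeats with period 8.
So b(144) = b(0 + ((144-0) mod 8)) = b(0) = 23.

23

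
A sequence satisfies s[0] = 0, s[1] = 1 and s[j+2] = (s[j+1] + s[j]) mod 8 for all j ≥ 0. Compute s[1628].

5

We have s[0] = 0; s[1] = 1; s[2] = 1; s[3] = 2; s[4] = 3; s[5] = 5; s[6] = 0; s[7] = 5; s[8] = 5; s[9] = 2; s[10] = 7; s[11] = 1; s[12] = 0; s[13] = 1.
Since (s[12], s[13]) = (s[0], s[1]) = (0, 1) (two consecutive terms determine the rest), the sequence is periodic with period 12.
So s[1628] = s[0 + ((1628-0) mod 12)] = s[8] = 5.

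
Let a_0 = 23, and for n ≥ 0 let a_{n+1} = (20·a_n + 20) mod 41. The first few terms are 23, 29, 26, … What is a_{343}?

Listing terms: a_0 = 23; a_1 = 29; a_2 = 26; a_3 = 7; a_4 = 37; a_5 = 22; a_6 = 9; a_7 = 36; a_8 = 2; a_9 = 19; a_{10} = 31; a_{11} = 25; a_{12} = 28; a_{13} = 6; a_{14} = 17; a_{15} = 32; a_{16} = 4; a_{17} = 18; a_{18} = 11; a_{19} = 35; a_{20} = 23.
Since a_{20} = a_0 = 23, the sequence is periodic with period 20.
So a_{343} = a_{0 + ((343-0) mod 20)} = a_3 = 7.

7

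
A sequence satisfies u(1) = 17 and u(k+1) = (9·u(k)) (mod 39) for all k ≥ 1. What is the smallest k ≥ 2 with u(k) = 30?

4

We have u(1) = 17,  u(2) = 36,  u(3) = 12,  u(4) = 30,  u(5) = 36.
Since u(5) = u(2) = 36, the sequence is eventually periodic: after a pre-period of length 1 it cycles with period 3.
The value 30 first appears (with k ≥ 2) at u(4).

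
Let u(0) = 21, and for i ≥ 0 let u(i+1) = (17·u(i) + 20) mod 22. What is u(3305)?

15

u(0) = 21; u(1) = 3; u(2) = 5; u(3) = 17; u(4) = 1; u(5) = 15; u(6) = 11; u(7) = 9; u(8) = 19; u(9) = 13; u(10) = 21.
Since u(10) = u(0) = 21, the sequence is periodic with period 10.
(3305 - 0) mod 10 = 5, so u(3305) = u(5) = 15.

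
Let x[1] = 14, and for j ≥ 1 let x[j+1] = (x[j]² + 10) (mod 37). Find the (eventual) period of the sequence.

We have x[1] = 14,  x[2] = 21,  x[3] = 7,  x[4] = 22,  x[5] = 13,  x[6] = 31,  x[7] = 9,  x[8] = 17,  x[9] = 3,  x[10] = 19,  x[11] = 1,  x[12] = 11,  x[13] = 20,  x[14] = 3.
Since x[14] = x[9] = 3, the sequence is eventually periodic: after a pre-period of length 8 it cycles with period 5.

5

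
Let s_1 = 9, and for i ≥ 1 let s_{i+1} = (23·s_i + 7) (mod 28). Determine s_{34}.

2

Computing terms: s_1 = 9,  s_2 = 18,  s_3 = 1,  s_4 = 2,  s_5 = 25,  s_6 = 22,  s_7 = 9.
Since s_7 = s_1 = 9, the sequence is periodic with period 6.
(34 - 1) mod 6 = 3, so s_{34} = s_4 = 2.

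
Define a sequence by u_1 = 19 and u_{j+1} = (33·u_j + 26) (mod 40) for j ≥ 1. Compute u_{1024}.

Computing terms: u_1 = 19,  u_2 = 13,  u_3 = 15,  u_4 = 1,  u_5 = 19.
The sequence repeats with period 4.
So u_{1024} = u_{1 + ((1024-1) mod 4)} = u_4 = 1.

1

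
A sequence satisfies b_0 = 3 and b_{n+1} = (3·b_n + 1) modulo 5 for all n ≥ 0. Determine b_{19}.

b_0 = 3,  b_1 = 0,  b_2 = 1,  b_3 = 4,  b_4 = 3.
Since b_4 = b_0 = 3, the sequence is periodic with period 4.
(19 - 0) mod 4 = 3, so b_{19} = b_3 = 4.

4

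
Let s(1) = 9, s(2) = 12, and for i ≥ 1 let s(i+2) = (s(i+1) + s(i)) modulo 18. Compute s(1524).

15

We have s(1) = 9,  s(2) = 12,  s(3) = 3,  s(4) = 15,  s(5) = 0,  s(6) = 15,  s(7) = 15,  s(8) = 12,  s(9) = 9,  s(10) = 3,  s(11) = 12,  s(12) = 15,  s(13) = 9,  s(14) = 6,  s(15) = 15,  s(16) = 3,  s(17) = 0,  s(18) = 3,  s(19) = 3,  s(20) = 6,  s(21) = 9,  s(22) = 15,  s(23) = 6,  s(24) = 3,  s(25) = 9,  s(26) = 12.
The sequence repeats with period 24.
(1524 - 1) mod 24 = 11, so s(1524) = s(12) = 15.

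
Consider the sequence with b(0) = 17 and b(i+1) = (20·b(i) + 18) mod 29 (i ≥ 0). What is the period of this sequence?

Computing terms: b(0) = 17; b(1) = 10; b(2) = 15; b(3) = 28; b(4) = 27; b(5) = 7; b(6) = 13; b(7) = 17.
Since b(7) = b(0) = 17, the sequence is periodic with period 7.

7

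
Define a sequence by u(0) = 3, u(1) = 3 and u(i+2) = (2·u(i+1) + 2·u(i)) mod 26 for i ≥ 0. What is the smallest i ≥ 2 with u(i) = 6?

Listing terms: u(0) = 3,  u(1) = 3,  u(2) = 12,  u(3) = 4,  u(4) = 6,  u(5) = 20,  u(6) = 0,  u(7) = 14,  u(8) = 2,  u(9) = 6,  u(10) = 16,  u(11) = 18,  u(12) = 16,  u(13) = 16,  u(14) = 12,  u(15) = 4.
Since (u(14), u(15)) = (u(2), u(3)) = (12, 4) (two consecutive terms determine the rest), the sequence is eventually periodic: after a pre-period of length 2 it cycles with period 12.
The value 6 first appears (with i ≥ 2) at u(4).

4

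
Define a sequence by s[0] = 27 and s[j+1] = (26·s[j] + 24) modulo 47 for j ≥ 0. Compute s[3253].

45

Listing terms: s[0] = 27; s[1] = 21; s[2] = 6; s[3] = 39; s[4] = 4; s[5] = 34; s[6] = 15; s[7] = 38; s[8] = 25; s[9] = 16; s[10] = 17; s[11] = 43; s[12] = 14; s[13] = 12; s[14] = 7; s[15] = 18; s[16] = 22; s[17] = 32; s[18] = 10; s[19] = 2; s[20] = 29; s[21] = 26; s[22] = 42; s[23] = 35; s[24] = 41; s[25] = 9; s[26] = 23; s[27] = 11; s[28] = 28; s[29] = 0; s[30] = 24; s[31] = 37; s[32] = 46; s[33] = 45; s[34] = 19; s[35] = 1; s[36] = 3; s[37] = 8; s[38] = 44; s[39] = 40; s[40] = 30; s[41] = 5; s[42] = 13; s[43] = 33; s[44] = 36; s[45] = 20; s[46] = 27.
Since s[46] = s[0] = 27, the sequence is periodic with period 46.
(3253 - 0) mod 46 = 33, so s[3253] = s[33] = 45.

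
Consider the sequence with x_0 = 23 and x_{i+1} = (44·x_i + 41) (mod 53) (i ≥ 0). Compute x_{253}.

50

Computing terms: x_0 = 23,  x_1 = 46,  x_2 = 51,  x_3 = 6,  x_4 = 40,  x_5 = 52,  x_6 = 50,  x_7 = 15,  x_8 = 12,  x_9 = 39,  x_{10} = 8,  x_{11} = 22,  x_{12} = 2,  x_{13} = 23.
The sequence repeats with period 13.
(253 - 0) mod 13 = 6, so x_{253} = x_6 = 50.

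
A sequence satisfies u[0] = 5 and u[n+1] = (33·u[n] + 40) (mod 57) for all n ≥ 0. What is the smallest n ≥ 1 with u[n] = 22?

2

Computing terms: u[0] = 5; u[1] = 34; u[2] = 22; u[3] = 25; u[4] = 10; u[5] = 28; u[6] = 52; u[7] = 46; u[8] = 19; u[9] = 40; u[10] = 49; u[11] = 4; u[12] = 1; u[13] = 16; u[14] = 55; u[15] = 31; u[16] = 37; u[17] = 7; u[18] = 43; u[19] = 34.
Since u[19] = u[1] = 34, the sequence is eventually periodic: after a pre-period of length 1 it cycles with period 18.
The value 22 first appears (with n ≥ 1) at u[2].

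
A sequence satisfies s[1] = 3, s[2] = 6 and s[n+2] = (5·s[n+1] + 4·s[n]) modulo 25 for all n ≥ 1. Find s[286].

1

Listing terms: s[1] = 3, s[2] = 6, s[3] = 17, s[4] = 9, s[5] = 13, s[6] = 1, s[7] = 7, s[8] = 14, s[9] = 23, s[10] = 21, s[11] = 22, s[12] = 19, s[13] = 8, s[14] = 16, s[15] = 12, s[16] = 24, s[17] = 18, s[18] = 11, s[19] = 2, s[20] = 4, s[21] = 3, s[22] = 6.
Since (s[21], s[22]) = (s[1], s[2]) = (3, 6) (two consecutive terms determine the rest), the sequence is periodic with period 20.
So s[286] = s[1 + ((286-1) mod 20)] = s[6] = 1.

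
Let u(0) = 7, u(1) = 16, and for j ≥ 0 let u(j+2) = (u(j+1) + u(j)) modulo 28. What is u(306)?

23

u(0) = 7,  u(1) = 16,  u(2) = 23,  u(3) = 11,  u(4) = 6,  u(5) = 17,  u(6) = 23,  u(7) = 12,  u(8) = 7,  u(9) = 19,  u(10) = 26,  u(11) = 17,  u(12) = 15,  u(13) = 4,  u(14) = 19,  u(15) = 23,  u(16) = 14,  u(17) = 9,  u(18) = 23,  u(19) = 4,  u(20) = 27,  u(21) = 3,  u(22) = 2,  u(23) = 5,  u(24) = 7,  u(25) = 12,  u(26) = 19,  u(27) = 3,  u(28) = 22,  u(29) = 25,  u(30) = 19,  u(31) = 16,  u(32) = 7,  u(33) = 23,  u(34) = 2,  u(35) = 25,  u(36) = 27,  u(37) = 24,  u(38) = 23,  u(39) = 19,  u(40) = 14,  u(41) = 5,  u(42) = 19,  u(43) = 24,  u(44) = 15,  u(45) = 11,  u(46) = 26,  u(47) = 9,  u(48) = 7,  u(49) = 16.
Since (u(48), u(49)) = (u(0), u(1)) = (7, 16) (two consecutive terms determine the rest), the sequence is periodic with period 48.
So u(306) = u(0 + ((306-0) mod 48)) = u(18) = 23.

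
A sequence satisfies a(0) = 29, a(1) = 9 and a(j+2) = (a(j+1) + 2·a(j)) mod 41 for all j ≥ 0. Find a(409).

32

We have a(0) = 29, a(1) = 9, a(2) = 26, a(3) = 3, a(4) = 14, a(5) = 20, a(6) = 7, a(7) = 6, a(8) = 20, a(9) = 32, a(10) = 31, a(11) = 13, a(12) = 34, a(13) = 19, a(14) = 5, a(15) = 2, a(16) = 12, a(17) = 16, a(18) = 40, a(19) = 31, a(20) = 29, a(21) = 9.
Since (a(20), a(21)) = (a(0), a(1)) = (29, 9) (two consecutive terms determine the rest), the sequence is periodic with period 20.
(409 - 0) mod 20 = 9, so a(409) = a(9) = 32.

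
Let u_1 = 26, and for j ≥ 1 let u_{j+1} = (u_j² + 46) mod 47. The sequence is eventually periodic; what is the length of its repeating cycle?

Computing terms: u_1 = 26,  u_2 = 17,  u_3 = 6,  u_4 = 35,  u_5 = 2,  u_6 = 3,  u_7 = 8,  u_8 = 16,  u_9 = 20,  u_{10} = 23,  u_{11} = 11,  u_{12} = 26.
The sequence repeats with period 11.

11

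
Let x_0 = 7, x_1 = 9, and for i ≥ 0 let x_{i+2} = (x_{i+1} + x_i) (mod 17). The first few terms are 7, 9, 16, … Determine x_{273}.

9

Computing terms: x_0 = 7,  x_1 = 9,  x_2 = 16,  x_3 = 8,  x_4 = 7,  x_5 = 15,  x_6 = 5,  x_7 = 3,  x_8 = 8,  x_9 = 11,  x_{10} = 2,  x_{11} = 13,  x_{12} = 15,  x_{13} = 11,  x_{14} = 9,  x_{15} = 3,  x_{16} = 12,  x_{17} = 15,  x_{18} = 10,  x_{19} = 8,  x_{20} = 1,  x_{21} = 9,  x_{22} = 10,  x_{23} = 2,  x_{24} = 12,  x_{25} = 14,  x_{26} = 9,  x_{27} = 6,  x_{28} = 15,  x_{29} = 4,  x_{30} = 2,  x_{31} = 6,  x_{32} = 8,  x_{33} = 14,  x_{34} = 5,  x_{35} = 2,  x_{36} = 7,  x_{37} = 9.
The sequence repeats with period 36.
So x_{273} = x_{0 + ((273-0) mod 36)} = x_{21} = 9.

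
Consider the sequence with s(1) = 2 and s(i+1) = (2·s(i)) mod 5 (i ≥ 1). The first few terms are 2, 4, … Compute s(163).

s(1) = 2,  s(2) = 4,  s(3) = 3,  s(4) = 1,  s(5) = 2.
Since s(5) = s(1) = 2, the sequence is periodic with period 4.
So s(163) = s(1 + ((163-1) mod 4)) = s(3) = 3.

3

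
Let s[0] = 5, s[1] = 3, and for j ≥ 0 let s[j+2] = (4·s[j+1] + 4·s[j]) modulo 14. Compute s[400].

We have s[0] = 5, s[1] = 3, s[2] = 4, s[3] = 0, s[4] = 2, s[5] = 8, s[6] = 12, s[7] = 10, s[8] = 4, s[9] = 0.
Since (s[8], s[9]) = (s[2], s[3]) = (4, 0) (two consecutive terms determine the rest), the sequence is eventually periodic: after a pre-period of length 2 it cycles with period 6.
For j ≥ 2, s[j] depends only on (j - 2) mod 6. (400 - 2) mod 6 = 2, so s[400] = s[4] = 2.

2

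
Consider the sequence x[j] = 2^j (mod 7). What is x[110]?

We have x[1] = 2; x[2] = 4; x[3] = 1; x[4] = 2.
Since x[4] = x[1] = 2, the sequence is periodic with period 3.
So x[110] = x[1 + ((110-1) mod 3)] = x[2] = 4.

4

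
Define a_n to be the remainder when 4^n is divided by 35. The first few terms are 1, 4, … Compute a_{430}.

11

a_0 = 1,  a_1 = 4,  a_2 = 16,  a_3 = 29,  a_4 = 11,  a_5 = 9,  a_6 = 1.
The sequence repeats with period 6.
So a_{430} = a_{0 + ((430-0) mod 6)} = a_4 = 11.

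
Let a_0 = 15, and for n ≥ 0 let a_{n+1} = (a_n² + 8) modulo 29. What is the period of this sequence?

We have a_0 = 15,  a_1 = 1,  a_2 = 9,  a_3 = 2,  a_4 = 12,  a_5 = 7,  a_6 = 28,  a_7 = 9.
Since a_7 = a_2 = 9, the sequence is eventually periodic: after a pre-period of length 2 it cycles with period 5.

5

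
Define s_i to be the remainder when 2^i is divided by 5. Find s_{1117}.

2

Listing terms: s_0 = 1; s_1 = 2; s_2 = 4; s_3 = 3; s_4 = 1.
Since s_4 = s_0 = 1, the sequence is periodic with period 4.
So s_{1117} = s_{0 + ((1117-0) mod 4)} = s_1 = 2.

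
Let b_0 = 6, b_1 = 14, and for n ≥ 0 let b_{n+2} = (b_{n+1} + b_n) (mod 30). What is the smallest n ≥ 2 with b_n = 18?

b_0 = 6, b_1 = 14, b_2 = 20, b_3 = 4, b_4 = 24, b_5 = 28, b_6 = 22, b_7 = 20, b_8 = 12, b_9 = 2, b_{10} = 14, b_{11} = 16, b_{12} = 0, b_{13} = 16, b_{14} = 16, b_{15} = 2, b_{16} = 18, b_{17} = 20, b_{18} = 8, b_{19} = 28, b_{20} = 6, b_{21} = 4, b_{22} = 10, b_{23} = 14, b_{24} = 24, b_{25} = 8, b_{26} = 2, b_{27} = 10, b_{28} = 12, b_{29} = 22, b_{30} = 4, b_{31} = 26, b_{32} = 0, b_{33} = 26, b_{34} = 26, b_{35} = 22, b_{36} = 18, b_{37} = 10, b_{38} = 28, b_{39} = 8, b_{40} = 6, b_{41} = 14.
The sequence repeats with period 40.
The value 18 first appears (with n ≥ 2) at b_{16}.

16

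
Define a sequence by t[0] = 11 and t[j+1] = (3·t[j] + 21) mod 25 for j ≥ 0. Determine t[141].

4

Computing terms: t[0] = 11, t[1] = 4, t[2] = 8, t[3] = 20, t[4] = 6, t[5] = 14, t[6] = 13, t[7] = 10, t[8] = 1, t[9] = 24, t[10] = 18, t[11] = 0, t[12] = 21, t[13] = 9, t[14] = 23, t[15] = 15, t[16] = 16, t[17] = 19, t[18] = 3, t[19] = 5, t[20] = 11.
The sequence repeats with period 20.
(141 - 0) mod 20 = 1, so t[141] = t[1] = 4.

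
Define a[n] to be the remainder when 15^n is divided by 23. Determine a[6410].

4

a[0] = 1, a[1] = 15, a[2] = 18, a[3] = 17, a[4] = 2, a[5] = 7, a[6] = 13, a[7] = 11, a[8] = 4, a[9] = 14, a[10] = 3, a[11] = 22, a[12] = 8, a[13] = 5, a[14] = 6, a[15] = 21, a[16] = 16, a[17] = 10, a[18] = 12, a[19] = 19, a[20] = 9, a[21] = 20, a[22] = 1.
Since a[22] = a[0] = 1, the sequence is periodic with period 22.
(6410 - 0) mod 22 = 8, so a[6410] = a[8] = 4.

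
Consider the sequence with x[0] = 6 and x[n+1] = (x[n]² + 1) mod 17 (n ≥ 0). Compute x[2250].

9

Computing terms: x[0] = 6,  x[1] = 3,  x[2] = 10,  x[3] = 16,  x[4] = 2,  x[5] = 5,  x[6] = 9,  x[7] = 14,  x[8] = 10.
Since x[8] = x[2] = 10, the sequence is eventually periodic: after a pre-period of length 2 it cycles with period 6.
For n ≥ 2, x[n] depends only on (n - 2) mod 6. (2250 - 2) mod 6 = 4, so x[2250] = x[6] = 9.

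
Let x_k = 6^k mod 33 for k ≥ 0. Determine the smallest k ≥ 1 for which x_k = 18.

3

x_0 = 1, x_1 = 6, x_2 = 3, x_3 = 18, x_4 = 9, x_5 = 21, x_6 = 27, x_7 = 30, x_8 = 15, x_9 = 24, x_{10} = 12, x_{11} = 6.
Since x_{11} = x_1 = 6, the sequence is eventually periodic: after a pre-period of length 1 it cycles with period 10.
The value 18 first appears (with k ≥ 1) at x_3.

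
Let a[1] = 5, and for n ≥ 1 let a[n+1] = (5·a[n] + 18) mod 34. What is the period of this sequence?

16

Listing terms: a[1] = 5,  a[2] = 9,  a[3] = 29,  a[4] = 27,  a[5] = 17,  a[6] = 1,  a[7] = 23,  a[8] = 31,  a[9] = 3,  a[10] = 33,  a[11] = 13,  a[12] = 15,  a[13] = 25,  a[14] = 7,  a[15] = 19,  a[16] = 11,  a[17] = 5.
The sequence repeats with period 16.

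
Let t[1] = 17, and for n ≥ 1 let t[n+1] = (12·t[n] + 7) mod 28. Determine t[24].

23

We have t[1] = 17, t[2] = 15, t[3] = 19, t[4] = 11, t[5] = 27, t[6] = 23, t[7] = 3, t[8] = 15.
Since t[8] = t[2] = 15, the sequence is eventually periodic: after a pre-period of length 1 it cycles with period 6.
For n ≥ 2, t[n] depends only on (n - 2) mod 6. (24 - 2) mod 6 = 4, so t[24] = t[6] = 23.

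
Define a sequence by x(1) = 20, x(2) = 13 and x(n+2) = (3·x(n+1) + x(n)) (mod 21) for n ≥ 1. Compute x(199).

14

Listing terms: x(1) = 20, x(2) = 13, x(3) = 17, x(4) = 1, x(5) = 20, x(6) = 19, x(7) = 14, x(8) = 19, x(9) = 8, x(10) = 1, x(11) = 11, x(12) = 13, x(13) = 8, x(14) = 16, x(15) = 14, x(16) = 16, x(17) = 20, x(18) = 13.
Since (x(17), x(18)) = (x(1), x(2)) = (20, 13) (two consecutive terms determine the rest), the sequence is periodic with period 16.
(199 - 1) mod 16 = 6, so x(199) = x(7) = 14.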